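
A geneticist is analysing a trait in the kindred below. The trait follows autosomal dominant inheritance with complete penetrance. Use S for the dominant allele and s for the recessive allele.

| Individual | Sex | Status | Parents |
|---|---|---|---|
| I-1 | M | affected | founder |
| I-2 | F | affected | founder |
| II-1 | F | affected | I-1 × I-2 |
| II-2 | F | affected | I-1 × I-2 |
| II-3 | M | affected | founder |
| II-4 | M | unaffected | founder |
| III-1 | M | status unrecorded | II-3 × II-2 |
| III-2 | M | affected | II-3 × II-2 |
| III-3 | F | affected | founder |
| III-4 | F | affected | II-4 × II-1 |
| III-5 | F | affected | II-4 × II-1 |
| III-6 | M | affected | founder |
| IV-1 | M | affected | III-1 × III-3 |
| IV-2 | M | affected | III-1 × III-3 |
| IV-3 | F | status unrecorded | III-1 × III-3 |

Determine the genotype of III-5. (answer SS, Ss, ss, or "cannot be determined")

Ss

From phenotype alone, III-5 is SS or Ss.
III-5 is affected so carries S and received s from II-4 (ss), so III-5 is Ss.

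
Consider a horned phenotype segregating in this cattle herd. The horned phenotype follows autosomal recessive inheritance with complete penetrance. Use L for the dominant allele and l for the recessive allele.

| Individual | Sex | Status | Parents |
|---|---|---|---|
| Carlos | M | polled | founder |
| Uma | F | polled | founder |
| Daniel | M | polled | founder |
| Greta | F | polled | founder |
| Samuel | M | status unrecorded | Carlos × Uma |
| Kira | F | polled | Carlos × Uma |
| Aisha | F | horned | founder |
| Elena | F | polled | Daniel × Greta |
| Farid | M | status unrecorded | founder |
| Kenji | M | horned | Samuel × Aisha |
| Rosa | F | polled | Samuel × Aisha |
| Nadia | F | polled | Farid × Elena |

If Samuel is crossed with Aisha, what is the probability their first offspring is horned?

1/2

Samuel passed L to Rosa (Ll, whose l came from Aisha) and passed l to Kenji (ll), so Samuel is Ll.
Aisha is horned, so Aisha is ll.
The cross gives 1/2 Ll : 1/2 ll, so P(offspring is horned) = 1/2.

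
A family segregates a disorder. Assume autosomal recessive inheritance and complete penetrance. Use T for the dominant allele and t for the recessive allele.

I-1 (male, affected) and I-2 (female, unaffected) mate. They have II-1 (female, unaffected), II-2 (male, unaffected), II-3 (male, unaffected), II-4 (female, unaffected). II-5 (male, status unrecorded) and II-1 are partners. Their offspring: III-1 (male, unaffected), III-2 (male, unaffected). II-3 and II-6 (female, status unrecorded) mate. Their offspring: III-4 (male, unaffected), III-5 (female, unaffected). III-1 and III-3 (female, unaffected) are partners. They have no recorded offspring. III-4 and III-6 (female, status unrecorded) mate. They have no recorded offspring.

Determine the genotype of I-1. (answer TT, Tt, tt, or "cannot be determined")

tt

I-1 is affected, so I-1 is tt.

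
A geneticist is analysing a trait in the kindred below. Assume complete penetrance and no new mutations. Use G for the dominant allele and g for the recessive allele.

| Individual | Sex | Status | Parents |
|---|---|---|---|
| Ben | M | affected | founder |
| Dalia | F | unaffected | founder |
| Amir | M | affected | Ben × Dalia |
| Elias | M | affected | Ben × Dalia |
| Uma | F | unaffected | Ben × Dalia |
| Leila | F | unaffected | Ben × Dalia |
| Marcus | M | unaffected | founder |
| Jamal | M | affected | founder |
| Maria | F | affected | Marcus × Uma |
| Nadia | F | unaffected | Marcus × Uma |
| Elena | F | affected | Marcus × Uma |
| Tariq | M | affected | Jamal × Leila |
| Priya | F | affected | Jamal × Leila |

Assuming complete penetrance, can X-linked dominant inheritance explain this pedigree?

Under X-linked dominant, Amir (affected, male) cannot arise from Ben (affected) × Dalia (unaffected).

No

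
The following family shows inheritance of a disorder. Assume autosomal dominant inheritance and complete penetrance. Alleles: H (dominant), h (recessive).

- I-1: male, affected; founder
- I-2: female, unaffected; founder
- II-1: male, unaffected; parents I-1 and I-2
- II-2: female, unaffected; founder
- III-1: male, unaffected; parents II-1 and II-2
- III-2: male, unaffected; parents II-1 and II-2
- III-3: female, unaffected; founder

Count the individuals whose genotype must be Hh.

1

Obligate heterozygotes: I-1 is affected so carries H and passed h to II-1 (hh), so I-1 is Hh.
Every other individual is either homozygous by phenotype or has at least one consistent homozygous assignment, so the count is 1.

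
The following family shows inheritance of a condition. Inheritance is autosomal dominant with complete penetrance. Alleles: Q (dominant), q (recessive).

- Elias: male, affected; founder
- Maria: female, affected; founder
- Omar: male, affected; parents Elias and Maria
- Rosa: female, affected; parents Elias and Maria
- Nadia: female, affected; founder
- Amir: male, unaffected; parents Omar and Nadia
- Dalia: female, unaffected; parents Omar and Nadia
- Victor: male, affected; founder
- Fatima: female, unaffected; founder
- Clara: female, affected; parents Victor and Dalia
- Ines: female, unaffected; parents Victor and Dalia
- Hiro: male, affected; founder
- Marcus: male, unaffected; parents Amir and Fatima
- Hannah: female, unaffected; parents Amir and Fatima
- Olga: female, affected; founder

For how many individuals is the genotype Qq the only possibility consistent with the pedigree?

Obligate heterozygotes: Omar is affected so carries Q and passed q to Amir (qq), so Omar is Qq; Nadia is affected so carries Q and passed q to Amir (qq), so Nadia is Qq; Victor is affected so carries Q and passed q to Ines (qq), so Victor is Qq; Clara is affected so carries Q and received q from Dalia (qq), so Clara is Qq.
Every other individual is either homozygous by phenotype or has at least one consistent homozygous assignment, so the count is 4.

4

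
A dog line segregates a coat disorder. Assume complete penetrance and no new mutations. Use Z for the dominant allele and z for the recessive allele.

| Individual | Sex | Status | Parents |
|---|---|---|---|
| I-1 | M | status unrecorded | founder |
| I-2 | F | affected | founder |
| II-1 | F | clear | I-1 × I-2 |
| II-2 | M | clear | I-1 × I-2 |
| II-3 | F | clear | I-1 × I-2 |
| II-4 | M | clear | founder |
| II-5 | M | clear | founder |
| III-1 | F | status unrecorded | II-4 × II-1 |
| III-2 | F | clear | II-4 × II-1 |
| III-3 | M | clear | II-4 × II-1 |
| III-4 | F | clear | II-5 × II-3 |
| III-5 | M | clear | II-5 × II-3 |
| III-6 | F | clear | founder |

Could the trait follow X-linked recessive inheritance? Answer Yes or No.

No

Under X-linked recessive, II-2 (clear, male) cannot arise from I-1 (unrecorded) × I-2 (affected).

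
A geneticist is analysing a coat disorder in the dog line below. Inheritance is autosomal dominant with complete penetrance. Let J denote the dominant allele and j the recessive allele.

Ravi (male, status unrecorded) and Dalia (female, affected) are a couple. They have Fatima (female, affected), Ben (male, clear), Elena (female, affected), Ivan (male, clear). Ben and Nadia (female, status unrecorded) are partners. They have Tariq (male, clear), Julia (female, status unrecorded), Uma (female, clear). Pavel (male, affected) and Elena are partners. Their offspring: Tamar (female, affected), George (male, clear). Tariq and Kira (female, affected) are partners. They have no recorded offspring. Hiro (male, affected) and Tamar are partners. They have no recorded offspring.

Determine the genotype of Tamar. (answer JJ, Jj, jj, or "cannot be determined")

Tamar's phenotype allows JJ or Jj, and no parent or child forces a single allele at both positions; consistent genotype assignments exist with Tamar as JJ or Jj.

cannot be determined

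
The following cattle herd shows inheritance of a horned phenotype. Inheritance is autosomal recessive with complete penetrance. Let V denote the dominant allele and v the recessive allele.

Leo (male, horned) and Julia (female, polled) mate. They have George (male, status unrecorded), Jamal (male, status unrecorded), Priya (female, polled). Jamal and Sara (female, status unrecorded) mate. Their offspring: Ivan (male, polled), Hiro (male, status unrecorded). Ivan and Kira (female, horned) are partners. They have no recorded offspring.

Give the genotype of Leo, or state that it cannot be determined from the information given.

Leo is horned, so Leo is vv.

vv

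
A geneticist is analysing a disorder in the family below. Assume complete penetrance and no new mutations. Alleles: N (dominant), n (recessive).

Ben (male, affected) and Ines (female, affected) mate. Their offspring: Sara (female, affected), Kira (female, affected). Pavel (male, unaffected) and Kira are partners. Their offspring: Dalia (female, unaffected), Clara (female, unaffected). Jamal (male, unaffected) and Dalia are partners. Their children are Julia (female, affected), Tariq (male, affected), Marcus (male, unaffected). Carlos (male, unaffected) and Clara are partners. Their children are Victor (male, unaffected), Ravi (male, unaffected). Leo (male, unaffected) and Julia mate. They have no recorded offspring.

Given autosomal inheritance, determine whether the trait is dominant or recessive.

Jamal and Dalia are both unaffected yet have an affected child Julia. Under dominance, an affected child requires at least one affected parent, so the trait cannot be dominant.

recessive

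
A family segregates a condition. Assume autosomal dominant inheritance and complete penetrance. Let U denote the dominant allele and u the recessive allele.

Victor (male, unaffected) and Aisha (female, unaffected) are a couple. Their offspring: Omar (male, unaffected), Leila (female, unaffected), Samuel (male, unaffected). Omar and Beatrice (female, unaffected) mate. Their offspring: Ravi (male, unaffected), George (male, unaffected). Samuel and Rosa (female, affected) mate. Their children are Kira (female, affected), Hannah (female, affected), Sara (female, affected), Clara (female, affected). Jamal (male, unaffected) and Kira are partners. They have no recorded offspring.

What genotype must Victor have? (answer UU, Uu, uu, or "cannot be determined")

Victor is unaffected, so Victor is uu.

uu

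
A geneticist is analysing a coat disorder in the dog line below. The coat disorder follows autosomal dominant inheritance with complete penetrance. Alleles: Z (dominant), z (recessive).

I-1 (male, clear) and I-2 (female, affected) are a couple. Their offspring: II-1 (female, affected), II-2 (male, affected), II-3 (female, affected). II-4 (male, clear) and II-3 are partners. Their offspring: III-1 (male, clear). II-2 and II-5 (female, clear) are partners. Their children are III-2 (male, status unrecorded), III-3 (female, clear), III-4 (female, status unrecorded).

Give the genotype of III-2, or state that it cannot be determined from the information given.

cannot be determined

III-2's phenotype is unrecorded, and no parent or child forces a single allele at both positions; consistent genotype assignments exist with III-2 as Zz or zz.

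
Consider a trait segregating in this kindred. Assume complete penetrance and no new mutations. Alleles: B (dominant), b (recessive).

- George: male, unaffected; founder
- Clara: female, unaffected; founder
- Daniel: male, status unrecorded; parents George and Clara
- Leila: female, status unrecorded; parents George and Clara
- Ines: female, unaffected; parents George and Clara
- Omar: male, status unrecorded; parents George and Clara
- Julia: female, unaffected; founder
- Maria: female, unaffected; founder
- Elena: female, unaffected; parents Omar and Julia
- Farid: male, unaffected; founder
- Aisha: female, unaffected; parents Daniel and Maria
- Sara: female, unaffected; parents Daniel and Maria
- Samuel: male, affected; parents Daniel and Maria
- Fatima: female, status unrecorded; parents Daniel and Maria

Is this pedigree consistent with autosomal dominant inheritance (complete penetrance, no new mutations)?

No assignment of genotypes under autosomal dominant satisfies every parent–offspring relationship, so the pedigree is inconsistent.

No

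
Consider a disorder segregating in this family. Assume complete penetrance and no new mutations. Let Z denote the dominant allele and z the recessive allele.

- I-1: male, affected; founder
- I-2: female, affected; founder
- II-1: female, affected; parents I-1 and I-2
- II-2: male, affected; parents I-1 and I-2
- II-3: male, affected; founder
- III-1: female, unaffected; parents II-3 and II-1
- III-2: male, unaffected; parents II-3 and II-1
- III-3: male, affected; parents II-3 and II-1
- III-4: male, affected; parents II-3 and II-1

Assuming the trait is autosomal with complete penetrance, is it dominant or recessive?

II-3 and II-1 are both affected yet have an unaffected child III-1. Under a recessive model two affected parents are homozygous and every child would be affected, so the trait cannot be recessive.

dominant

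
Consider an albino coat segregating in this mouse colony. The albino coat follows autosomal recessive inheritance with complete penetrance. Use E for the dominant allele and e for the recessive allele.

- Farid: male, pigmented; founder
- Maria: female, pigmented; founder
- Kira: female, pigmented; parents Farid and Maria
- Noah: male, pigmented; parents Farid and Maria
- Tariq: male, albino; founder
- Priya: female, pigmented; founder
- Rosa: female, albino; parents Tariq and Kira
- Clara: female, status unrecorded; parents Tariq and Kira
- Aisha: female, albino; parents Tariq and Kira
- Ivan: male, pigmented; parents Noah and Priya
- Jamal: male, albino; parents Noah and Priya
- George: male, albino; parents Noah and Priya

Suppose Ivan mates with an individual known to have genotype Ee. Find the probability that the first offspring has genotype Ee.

1/2

Noah is pigmented so carries E and passed e to Jamal (ee), so Noah is Ee.
Priya is pigmented so carries E and passed e to Jamal (ee), so Priya is Ee.
Ivan is a pigmented offspring of Noah (Ee) × Priya (Ee), whose cross gives 1/4 EE : 1/2 Ee : 1/4 ee; conditioning on being pigmented, Ivan is EE with probability 1/3, Ee with probability 2/3.
Summing over parental genotype combinations, P(offspring has genotype Ee) = 1/3·1/2 + 2/3·1/2 = 1/2.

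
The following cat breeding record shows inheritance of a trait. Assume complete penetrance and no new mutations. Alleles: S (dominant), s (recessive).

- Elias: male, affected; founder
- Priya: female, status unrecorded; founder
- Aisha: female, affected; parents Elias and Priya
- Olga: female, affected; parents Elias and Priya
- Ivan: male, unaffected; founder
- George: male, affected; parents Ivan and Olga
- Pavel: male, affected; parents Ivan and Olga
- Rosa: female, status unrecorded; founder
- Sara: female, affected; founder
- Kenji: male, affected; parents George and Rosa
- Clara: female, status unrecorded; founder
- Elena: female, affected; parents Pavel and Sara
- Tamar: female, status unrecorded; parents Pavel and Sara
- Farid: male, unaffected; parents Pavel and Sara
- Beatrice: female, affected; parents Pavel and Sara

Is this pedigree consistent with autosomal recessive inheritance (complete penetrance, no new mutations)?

Under autosomal recessive, Farid (unaffected, male) cannot arise from Pavel (affected) × Sara (affected).

No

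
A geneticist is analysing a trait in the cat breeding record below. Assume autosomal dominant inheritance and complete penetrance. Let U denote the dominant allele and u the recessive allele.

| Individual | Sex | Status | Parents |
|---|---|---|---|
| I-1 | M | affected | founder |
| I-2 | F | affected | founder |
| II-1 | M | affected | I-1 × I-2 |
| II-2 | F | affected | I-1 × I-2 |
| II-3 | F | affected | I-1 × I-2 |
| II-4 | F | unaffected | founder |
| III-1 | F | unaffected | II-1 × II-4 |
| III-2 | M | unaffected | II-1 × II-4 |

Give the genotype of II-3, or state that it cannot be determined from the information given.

cannot be determined

II-3's phenotype allows UU or Uu, and no parent or child forces a single allele at both positions; consistent genotype assignments exist with II-3 as UU or Uu.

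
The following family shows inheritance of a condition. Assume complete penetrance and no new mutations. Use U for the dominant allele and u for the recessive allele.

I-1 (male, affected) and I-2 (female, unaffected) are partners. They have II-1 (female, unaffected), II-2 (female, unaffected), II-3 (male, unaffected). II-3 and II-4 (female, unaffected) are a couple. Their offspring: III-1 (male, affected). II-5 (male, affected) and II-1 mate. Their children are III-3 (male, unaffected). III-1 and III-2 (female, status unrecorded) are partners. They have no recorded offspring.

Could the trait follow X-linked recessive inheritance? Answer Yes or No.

A consistent assignment under X-linked recessive exists: I-1 X^u Y, I-2 X^U X^U, II-1 X^U X^u, II-2 X^U X^u, II-3 X^U Y, II-4 X^U X^u, II-5 X^u Y, III-1 X^u Y, III-2 X^U X^U, III-3 X^U Y.
In this assignment every recorded phenotype matches its genotype and every non-founder's genotype is obtainable from its parents' genotypes, so the pedigree is consistent.

Yes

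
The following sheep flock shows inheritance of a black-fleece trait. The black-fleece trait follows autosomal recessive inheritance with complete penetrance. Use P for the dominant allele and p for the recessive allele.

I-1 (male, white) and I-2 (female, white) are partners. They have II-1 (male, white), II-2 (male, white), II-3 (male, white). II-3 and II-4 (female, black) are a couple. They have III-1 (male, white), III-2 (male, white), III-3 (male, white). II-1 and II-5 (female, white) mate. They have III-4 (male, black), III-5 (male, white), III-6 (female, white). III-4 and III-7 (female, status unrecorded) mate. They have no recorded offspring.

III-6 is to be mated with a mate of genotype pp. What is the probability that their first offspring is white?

2/3

II-1 is white so carries P and passed p to III-4 (pp), so II-1 is Pp.
II-5 is white so carries P and passed p to III-4 (pp), so II-5 is Pp.
III-6 is a white offspring of II-1 (Pp) × II-5 (Pp), whose cross gives 1/4 PP : 1/2 Pp : 1/4 pp; conditioning on being white, III-6 is PP with probability 1/3, Pp with probability 2/3.
Summing over parental genotype combinations, P(offspring is white) = 1/3·1 + 2/3·1/2 = 2/3.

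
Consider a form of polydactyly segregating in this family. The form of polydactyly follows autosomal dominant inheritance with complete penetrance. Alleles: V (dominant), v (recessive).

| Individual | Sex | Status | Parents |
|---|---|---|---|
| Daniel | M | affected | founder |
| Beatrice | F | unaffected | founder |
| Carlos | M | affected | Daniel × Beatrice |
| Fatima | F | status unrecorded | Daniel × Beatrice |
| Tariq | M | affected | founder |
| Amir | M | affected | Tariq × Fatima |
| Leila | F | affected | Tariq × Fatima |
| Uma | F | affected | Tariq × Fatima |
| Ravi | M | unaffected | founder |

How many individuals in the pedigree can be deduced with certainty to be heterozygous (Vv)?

1

Obligate heterozygotes: Carlos is affected so carries V and received v from Beatrice (vv), so Carlos is Vv.
Every other individual is either homozygous by phenotype or has at least one consistent homozygous assignment, so the count is 1.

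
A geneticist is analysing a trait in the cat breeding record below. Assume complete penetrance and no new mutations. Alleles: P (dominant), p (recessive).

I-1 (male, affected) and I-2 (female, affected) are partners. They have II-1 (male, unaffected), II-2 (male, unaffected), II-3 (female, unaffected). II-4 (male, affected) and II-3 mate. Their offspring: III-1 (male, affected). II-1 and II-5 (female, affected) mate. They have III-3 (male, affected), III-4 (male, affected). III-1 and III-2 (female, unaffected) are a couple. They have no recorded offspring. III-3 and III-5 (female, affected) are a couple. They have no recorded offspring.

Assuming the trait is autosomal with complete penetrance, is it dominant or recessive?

dominant

I-1 and I-2 are both affected yet have an unaffected child II-1. Under a recessive model two affected parents are homozygous and every child would be affected, so the trait cannot be recessive.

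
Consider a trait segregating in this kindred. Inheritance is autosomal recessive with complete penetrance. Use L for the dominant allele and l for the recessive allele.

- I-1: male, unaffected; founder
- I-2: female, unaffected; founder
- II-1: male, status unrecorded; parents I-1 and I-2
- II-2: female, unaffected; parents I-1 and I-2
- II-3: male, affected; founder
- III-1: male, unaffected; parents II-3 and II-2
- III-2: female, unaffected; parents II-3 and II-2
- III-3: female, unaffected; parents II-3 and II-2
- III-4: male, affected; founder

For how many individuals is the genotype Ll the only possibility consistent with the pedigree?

Obligate heterozygotes: III-1 is unaffected so carries L and received l from II-3 (ll), so III-1 is Ll; III-2 is unaffected so carries L and received l from II-3 (ll), so III-2 is Ll; III-3 is unaffected so carries L and received l from II-3 (ll), so III-3 is Ll.
Every other individual is either homozygous by phenotype or has at least one consistent homozygous assignment, so the count is 3.

3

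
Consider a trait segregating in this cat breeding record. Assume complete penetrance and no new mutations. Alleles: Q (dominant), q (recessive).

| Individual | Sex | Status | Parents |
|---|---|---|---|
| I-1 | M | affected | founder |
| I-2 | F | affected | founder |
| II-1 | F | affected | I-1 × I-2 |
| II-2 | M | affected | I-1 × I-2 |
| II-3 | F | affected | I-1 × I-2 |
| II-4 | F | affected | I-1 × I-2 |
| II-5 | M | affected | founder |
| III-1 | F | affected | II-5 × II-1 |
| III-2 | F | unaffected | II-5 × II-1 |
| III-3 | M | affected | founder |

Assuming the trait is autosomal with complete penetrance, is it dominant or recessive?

II-5 and II-1 are both affected yet have an unaffected child III-2. Under a recessive model two affected parents are homozygous and every child would be affected, so the trait cannot be recessive.

dominant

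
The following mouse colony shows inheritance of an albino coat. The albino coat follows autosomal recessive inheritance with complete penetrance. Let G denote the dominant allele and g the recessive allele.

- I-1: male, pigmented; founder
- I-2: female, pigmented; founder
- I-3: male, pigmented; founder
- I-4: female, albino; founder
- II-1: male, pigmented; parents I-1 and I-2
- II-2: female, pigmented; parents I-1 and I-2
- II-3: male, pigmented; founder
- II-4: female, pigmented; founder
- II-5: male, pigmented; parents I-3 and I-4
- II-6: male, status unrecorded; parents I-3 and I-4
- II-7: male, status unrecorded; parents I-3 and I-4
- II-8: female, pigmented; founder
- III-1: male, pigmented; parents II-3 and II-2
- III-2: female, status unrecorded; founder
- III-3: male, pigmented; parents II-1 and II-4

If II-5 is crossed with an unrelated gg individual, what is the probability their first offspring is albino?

1/2

II-5 is pigmented so carries G and received g from I-4 (gg), so II-5 is Gg.
The cross gives 1/2 Gg : 1/2 gg, so P(offspring is albino) = 1/2.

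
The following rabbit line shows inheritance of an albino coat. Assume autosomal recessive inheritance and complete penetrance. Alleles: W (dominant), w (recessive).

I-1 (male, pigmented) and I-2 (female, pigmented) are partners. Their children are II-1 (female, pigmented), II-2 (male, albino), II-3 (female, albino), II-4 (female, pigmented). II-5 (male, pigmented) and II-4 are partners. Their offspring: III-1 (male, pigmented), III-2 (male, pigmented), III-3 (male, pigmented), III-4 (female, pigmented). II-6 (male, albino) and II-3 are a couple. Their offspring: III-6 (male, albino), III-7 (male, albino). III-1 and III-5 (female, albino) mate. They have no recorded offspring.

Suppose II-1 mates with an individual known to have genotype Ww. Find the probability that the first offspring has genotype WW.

1/3

I-1 is pigmented so carries W and passed w to II-2 (ww), so I-1 is Ww.
I-2 is pigmented so carries W and passed w to II-2 (ww), so I-2 is Ww.
II-1 is a pigmented offspring of I-1 (Ww) × I-2 (Ww), whose cross gives 1/4 WW : 1/2 Ww : 1/4 ww; conditioning on being pigmented, II-1 is WW with probability 1/3, Ww with probability 2/3.
Summing over parental genotype combinations, P(offspring has genotype WW) = 1/3·1/2 + 2/3·1/4 = 1/3.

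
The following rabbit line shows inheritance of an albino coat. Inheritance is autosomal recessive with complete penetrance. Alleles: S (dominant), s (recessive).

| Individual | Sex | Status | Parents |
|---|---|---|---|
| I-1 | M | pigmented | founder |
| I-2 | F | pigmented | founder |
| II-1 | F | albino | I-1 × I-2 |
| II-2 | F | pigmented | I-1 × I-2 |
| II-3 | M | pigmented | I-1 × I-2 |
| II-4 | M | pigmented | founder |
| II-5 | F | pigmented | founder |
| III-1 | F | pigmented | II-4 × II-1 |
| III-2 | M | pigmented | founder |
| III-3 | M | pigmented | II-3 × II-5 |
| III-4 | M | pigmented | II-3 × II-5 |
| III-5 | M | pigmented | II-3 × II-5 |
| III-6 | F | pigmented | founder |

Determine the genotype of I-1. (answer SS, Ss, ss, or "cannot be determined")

From phenotype alone, I-1 is SS or Ss.
I-1 is pigmented so carries S and passed s to II-1 (ss), so I-1 is Ss.

Ss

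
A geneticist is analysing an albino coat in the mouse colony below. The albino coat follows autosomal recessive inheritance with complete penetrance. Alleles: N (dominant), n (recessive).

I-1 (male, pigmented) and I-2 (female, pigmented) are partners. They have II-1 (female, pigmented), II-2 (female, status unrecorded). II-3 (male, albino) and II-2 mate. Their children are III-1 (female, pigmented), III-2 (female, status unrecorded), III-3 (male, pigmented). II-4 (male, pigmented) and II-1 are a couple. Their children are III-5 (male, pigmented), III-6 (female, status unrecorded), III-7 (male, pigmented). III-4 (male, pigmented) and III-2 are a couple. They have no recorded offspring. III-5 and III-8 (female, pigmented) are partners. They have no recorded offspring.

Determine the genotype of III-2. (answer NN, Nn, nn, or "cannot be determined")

cannot be determined

III-2's phenotype is unrecorded, and no parent or child forces a single allele at both positions; consistent genotype assignments exist with III-2 as Nn or nn.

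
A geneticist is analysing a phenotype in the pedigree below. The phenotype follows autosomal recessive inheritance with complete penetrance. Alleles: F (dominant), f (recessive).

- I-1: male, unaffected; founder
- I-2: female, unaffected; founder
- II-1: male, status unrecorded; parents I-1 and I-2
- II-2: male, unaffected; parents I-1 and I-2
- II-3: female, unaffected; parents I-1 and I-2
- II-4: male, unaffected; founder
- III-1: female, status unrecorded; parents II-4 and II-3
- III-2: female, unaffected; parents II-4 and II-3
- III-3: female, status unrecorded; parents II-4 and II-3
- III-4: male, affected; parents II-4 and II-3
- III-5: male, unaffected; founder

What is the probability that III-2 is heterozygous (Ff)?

II-4 is unaffected so carries F and passed f to III-4 (ff), so II-4 is Ff.
II-3 is unaffected so carries F and passed f to III-4 (ff), so II-3 is Ff.
Their cross gives offspring ratios 1/4 FF : 1/2 Ff : 1/4 ff. Conditioning on III-2 being unaffected, P(Ff) = 1/2 / 3/4 = 2/3.

2/3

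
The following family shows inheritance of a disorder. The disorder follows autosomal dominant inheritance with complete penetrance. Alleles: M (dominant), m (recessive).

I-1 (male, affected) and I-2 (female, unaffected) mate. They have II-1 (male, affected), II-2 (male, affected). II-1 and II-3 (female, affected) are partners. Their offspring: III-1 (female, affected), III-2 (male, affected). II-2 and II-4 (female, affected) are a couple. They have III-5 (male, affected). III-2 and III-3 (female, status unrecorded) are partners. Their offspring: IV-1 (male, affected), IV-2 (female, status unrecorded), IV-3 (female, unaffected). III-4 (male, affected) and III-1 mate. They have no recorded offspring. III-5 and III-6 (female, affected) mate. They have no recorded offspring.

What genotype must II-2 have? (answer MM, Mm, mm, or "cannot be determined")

Mm

From phenotype alone, II-2 is MM or Mm.
II-2 is affected so carries M and received m from I-2 (mm), so II-2 is Mm.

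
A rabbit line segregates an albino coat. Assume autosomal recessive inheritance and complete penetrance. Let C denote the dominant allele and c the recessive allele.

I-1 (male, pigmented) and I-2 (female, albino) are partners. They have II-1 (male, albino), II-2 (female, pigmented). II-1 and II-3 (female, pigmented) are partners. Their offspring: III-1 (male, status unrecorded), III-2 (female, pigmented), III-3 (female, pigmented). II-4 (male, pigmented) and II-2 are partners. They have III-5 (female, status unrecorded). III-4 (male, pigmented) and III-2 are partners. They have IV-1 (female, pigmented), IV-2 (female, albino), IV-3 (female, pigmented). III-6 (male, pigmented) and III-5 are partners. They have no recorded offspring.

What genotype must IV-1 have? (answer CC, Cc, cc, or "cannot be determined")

IV-1's phenotype allows CC or Cc, and no parent or child forces a single allele at both positions; consistent genotype assignments exist with IV-1 as CC or Cc.

cannot be determined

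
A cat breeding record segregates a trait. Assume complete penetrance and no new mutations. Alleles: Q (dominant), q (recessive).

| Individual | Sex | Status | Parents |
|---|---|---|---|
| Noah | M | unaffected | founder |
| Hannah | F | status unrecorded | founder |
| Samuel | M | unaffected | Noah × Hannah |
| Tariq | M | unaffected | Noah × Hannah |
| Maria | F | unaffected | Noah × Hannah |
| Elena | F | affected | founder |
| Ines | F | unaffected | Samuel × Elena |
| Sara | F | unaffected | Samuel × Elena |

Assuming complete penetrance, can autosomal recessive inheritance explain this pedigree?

A consistent assignment under autosomal recessive exists: Noah QQ, Hannah QQ, Samuel QQ, Tariq QQ, Maria QQ, Elena qq, Ines Qq, Sara Qq.
In this assignment every recorded phenotype matches its genotype and every non-founder's genotype is obtainable from its parents' genotypes, so the pedigree is consistent.

Yes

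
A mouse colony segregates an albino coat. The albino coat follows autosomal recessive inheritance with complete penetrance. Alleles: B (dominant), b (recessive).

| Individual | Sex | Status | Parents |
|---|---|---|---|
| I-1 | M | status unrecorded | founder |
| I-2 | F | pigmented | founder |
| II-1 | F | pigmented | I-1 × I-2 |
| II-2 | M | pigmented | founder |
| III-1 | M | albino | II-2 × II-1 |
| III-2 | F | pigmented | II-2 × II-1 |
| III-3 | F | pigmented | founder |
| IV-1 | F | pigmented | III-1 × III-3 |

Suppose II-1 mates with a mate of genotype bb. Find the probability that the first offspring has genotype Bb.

II-1 is pigmented so carries B and passed b to III-1 (bb), so II-1 is Bb.
The cross gives 1/2 Bb : 1/2 bb, so P(offspring has genotype Bb) = 1/2.

1/2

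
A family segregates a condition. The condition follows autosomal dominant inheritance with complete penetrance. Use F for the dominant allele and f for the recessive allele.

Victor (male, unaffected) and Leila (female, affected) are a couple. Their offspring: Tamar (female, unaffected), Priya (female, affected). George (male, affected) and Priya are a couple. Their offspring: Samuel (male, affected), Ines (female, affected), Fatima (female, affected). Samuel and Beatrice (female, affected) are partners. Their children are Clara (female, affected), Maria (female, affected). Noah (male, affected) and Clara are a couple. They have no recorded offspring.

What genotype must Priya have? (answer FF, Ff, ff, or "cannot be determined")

From phenotype alone, Priya is FF or Ff.
Priya is affected so carries F and received f from Victor (ff), so Priya is Ff.

Ff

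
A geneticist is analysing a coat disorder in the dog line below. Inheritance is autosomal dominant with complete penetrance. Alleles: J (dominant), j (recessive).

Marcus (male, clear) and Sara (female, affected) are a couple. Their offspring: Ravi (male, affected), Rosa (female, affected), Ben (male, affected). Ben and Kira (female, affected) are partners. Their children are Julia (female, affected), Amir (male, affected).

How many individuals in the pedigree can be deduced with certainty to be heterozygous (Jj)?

3

Obligate heterozygotes: Ravi is affected so carries J and received j from Marcus (jj), so Ravi is Jj; Rosa is affected so carries J and received j from Marcus (jj), so Rosa is Jj; Ben is affected so carries J and received j from Marcus (jj), so Ben is Jj.
Every other individual is either homozygous by phenotype or has at least one consistent homozygous assignment, so the count is 3.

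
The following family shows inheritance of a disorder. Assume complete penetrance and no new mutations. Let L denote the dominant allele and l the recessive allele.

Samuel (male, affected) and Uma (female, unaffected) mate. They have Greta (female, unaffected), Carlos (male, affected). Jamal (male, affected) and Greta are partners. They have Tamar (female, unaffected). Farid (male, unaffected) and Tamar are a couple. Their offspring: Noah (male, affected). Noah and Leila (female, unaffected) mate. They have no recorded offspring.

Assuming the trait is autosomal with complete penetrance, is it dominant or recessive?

Farid and Tamar are both unaffected yet have an affected child Noah. Under dominance, an affected child requires at least one affected parent, so the trait cannot be dominant.

recessive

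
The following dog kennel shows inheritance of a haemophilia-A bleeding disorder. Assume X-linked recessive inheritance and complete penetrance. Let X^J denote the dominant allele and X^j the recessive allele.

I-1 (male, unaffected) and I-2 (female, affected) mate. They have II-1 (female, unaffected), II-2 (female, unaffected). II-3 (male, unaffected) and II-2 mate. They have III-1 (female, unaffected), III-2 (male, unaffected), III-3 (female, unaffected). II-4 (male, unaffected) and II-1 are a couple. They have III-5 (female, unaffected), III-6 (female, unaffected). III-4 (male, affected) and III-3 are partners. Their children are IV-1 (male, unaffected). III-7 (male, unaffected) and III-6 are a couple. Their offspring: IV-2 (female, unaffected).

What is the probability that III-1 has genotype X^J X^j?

1/2

II-3 is unaffected, so II-3 is X^J Y.
II-2 is unaffected so carries J and received j from I-2 (X^j X^j), so II-2 is X^J X^j.
Their cross gives offspring ratios 1/2 X^J X^J : 1/2 X^J X^j. Conditioning on III-1 being unaffected, P(X^J X^j) = 1/2 / 1 = 1/2.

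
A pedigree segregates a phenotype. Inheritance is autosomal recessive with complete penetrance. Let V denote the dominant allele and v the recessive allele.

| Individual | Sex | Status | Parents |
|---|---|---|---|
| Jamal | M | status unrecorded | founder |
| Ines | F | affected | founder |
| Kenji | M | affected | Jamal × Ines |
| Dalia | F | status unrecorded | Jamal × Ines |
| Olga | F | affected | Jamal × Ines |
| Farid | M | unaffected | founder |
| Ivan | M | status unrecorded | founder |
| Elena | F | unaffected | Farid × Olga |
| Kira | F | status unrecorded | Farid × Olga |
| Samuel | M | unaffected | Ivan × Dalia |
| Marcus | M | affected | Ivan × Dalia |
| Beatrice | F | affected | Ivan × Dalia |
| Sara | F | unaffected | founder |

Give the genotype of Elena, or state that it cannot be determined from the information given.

From phenotype alone, Elena is VV or Vv.
Elena is unaffected so carries V and received v from Olga (vv), so Elena is Vv.

Vv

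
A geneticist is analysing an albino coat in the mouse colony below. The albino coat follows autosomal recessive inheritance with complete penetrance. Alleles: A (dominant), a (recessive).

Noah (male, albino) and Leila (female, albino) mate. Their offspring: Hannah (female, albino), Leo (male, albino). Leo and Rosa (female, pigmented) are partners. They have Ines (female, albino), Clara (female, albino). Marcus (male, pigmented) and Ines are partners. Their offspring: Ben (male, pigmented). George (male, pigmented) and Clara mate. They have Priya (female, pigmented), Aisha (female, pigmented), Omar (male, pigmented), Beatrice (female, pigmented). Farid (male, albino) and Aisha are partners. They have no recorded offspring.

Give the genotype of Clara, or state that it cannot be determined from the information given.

aa

Clara is albino, so Clara is aa.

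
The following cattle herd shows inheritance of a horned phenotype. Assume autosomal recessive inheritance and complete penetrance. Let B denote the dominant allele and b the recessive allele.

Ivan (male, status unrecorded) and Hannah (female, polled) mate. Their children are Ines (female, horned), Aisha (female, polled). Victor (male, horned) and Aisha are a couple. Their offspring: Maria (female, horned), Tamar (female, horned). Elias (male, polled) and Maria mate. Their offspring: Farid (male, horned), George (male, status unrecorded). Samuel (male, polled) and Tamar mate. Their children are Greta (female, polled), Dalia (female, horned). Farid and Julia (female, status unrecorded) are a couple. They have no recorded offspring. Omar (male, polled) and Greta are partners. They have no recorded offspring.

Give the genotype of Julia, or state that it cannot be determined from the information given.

cannot be determined

Julia's phenotype is unrecorded, and no parent or child forces a single allele at both positions; consistent genotype assignments exist with Julia as BB or Bb or bb.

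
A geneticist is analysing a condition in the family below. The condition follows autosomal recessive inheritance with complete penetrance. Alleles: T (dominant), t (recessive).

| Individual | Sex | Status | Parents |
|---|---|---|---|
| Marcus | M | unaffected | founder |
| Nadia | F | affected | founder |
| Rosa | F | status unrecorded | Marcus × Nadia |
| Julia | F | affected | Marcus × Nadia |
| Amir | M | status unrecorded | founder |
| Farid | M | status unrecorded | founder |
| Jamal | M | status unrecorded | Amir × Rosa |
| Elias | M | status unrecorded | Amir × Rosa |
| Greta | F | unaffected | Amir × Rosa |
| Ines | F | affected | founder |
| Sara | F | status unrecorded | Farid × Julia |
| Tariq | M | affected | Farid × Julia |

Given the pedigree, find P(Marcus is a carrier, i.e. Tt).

Marcus is unaffected so carries T and passed t to Julia (tt), so Marcus is Tt, giving P(Tt) = 1.

1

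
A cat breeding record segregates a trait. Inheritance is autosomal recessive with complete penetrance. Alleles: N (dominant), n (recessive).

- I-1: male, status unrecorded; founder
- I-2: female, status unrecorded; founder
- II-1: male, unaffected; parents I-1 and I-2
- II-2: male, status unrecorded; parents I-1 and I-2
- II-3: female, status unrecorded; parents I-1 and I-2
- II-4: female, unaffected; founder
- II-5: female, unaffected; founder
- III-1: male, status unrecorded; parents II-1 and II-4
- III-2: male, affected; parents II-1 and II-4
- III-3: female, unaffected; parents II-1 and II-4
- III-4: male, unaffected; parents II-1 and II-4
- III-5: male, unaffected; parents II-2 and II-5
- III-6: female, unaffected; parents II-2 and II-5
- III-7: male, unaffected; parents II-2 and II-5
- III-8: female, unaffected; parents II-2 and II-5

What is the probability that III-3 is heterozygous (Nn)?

II-1 is unaffected so carries N and passed n to III-2 (nn), so II-1 is Nn.
II-4 is unaffected so carries N and passed n to III-2 (nn), so II-4 is Nn.
Their cross gives offspring ratios 1/4 NN : 1/2 Nn : 1/4 nn. Conditioning on III-3 being unaffected, P(Nn) = 1/2 / 3/4 = 2/3.

2/3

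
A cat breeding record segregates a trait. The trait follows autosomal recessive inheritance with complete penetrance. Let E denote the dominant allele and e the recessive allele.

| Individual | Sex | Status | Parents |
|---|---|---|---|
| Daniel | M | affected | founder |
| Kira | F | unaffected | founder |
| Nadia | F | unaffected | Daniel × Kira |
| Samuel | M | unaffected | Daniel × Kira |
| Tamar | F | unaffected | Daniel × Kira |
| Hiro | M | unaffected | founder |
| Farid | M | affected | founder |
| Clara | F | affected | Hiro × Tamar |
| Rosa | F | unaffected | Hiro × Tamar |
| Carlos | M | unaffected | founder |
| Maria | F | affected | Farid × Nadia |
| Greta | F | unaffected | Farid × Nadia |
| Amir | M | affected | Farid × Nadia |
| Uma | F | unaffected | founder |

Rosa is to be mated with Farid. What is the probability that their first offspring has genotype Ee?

2/3

Hiro is unaffected so carries E and passed e to Clara (ee), so Hiro is Ee.
Tamar is unaffected so carries E and received e from Daniel (ee), so Tamar is Ee.
Rosa is an unaffected offspring of Hiro (Ee) × Tamar (Ee), whose cross gives 1/4 EE : 1/2 Ee : 1/4 ee; conditioning on being unaffected, Rosa is EE with probability 1/3, Ee with probability 2/3.
Farid is affected, so Farid is ee.
Summing over parental genotype combinations, P(offspring has genotype Ee) = 1/3·1 + 2/3·1/2 = 2/3.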